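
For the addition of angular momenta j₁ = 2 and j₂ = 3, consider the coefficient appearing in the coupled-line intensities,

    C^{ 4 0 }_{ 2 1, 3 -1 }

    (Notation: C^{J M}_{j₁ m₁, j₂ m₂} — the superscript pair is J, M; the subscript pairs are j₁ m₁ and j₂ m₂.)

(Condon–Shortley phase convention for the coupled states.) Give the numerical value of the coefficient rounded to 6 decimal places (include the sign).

+0.597614

√[9·1!3!5!/10! · 3!1!2!4!4!4!] = √(10368/35)
  +(−1)^0/∏(0,1,1,2,2,3)! = 1/24  (running 1/24)
  +(−1)^1/∏(1,0,0,1,3,4)! = -1/144  (running 5/144)
⟨..|..⟩ = √(10368/35)·(5/144) = +0.597614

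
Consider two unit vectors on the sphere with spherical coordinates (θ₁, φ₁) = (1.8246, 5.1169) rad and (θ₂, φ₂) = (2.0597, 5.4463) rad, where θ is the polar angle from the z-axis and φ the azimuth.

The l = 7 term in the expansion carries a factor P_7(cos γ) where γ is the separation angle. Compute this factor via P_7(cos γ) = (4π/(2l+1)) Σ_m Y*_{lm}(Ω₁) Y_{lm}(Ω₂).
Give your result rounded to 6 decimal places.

Summing Y*_{l m}(θ₁,φ₁)·Y_{l m}(θ₂,φ₂) over m ∈ [−7, 7]; prefactor 4π/(2·7+1) = 0.837758:
  term(m=-7) = -0.055806-0.061735i   from Y*(Ω₁)=-0.121457-0.379146i, Y(Ω₂)=+0.190435-0.086185i
  term(m=-6) = -0.063437-0.147730i   from Y*(Ω₁)=-0.291897+0.253200i, Y(Ω₂)=-0.126499+0.396374i
  term(m=-5) = +0.001574+0.020614i   from Y*(Ω₁)=-0.050610-0.024558i, Y(Ω₂)=-0.185146-0.317475i
  term(m=-4) = +0.002451-0.009471i   from Y*(Ω₁)=-0.016658+0.352313i, Y(Ω₂)=-0.027151-0.005672i
  term(m=-3) = +0.011457-0.017389i   from Y*(Ω₁)=+0.055705-0.020794i, Y(Ω₂)=+0.282801-0.206601i
  term(m=-2) = -0.033187+0.025693i   from Y*(Ω₁)=+0.219334+0.229950i, Y(Ω₂)=-0.013576+0.131374i
  term(m=-1) = +0.028859-0.009866i   from Y*(Ω₁)=+0.040177-0.093846i, Y(Ω₂)=+0.200105+0.221850i
  term(m=+0) = -0.052508+0.000000i   from Y*(Ω₁)=+0.304977-0.000000i, Y(Ω₂)=-0.172171+0.000000i
  term(m=+1) = +0.028859+0.009866i   from Y*(Ω₁)=-0.040177-0.093846i, Y(Ω₂)=-0.200105+0.221850i
  term(m=+2) = -0.033187-0.025693i   from Y*(Ω₁)=+0.219334-0.229950i, Y(Ω₂)=-0.013576-0.131374i
  term(m=+3) = +0.011457+0.017389i   from Y*(Ω₁)=-0.055705-0.020794i, Y(Ω₂)=-0.282801-0.206601i
  term(m=+4) = +0.002451+0.009471i   from Y*(Ω₁)=-0.016658-0.352313i, Y(Ω₂)=-0.027151+0.005672i
  term(m=+5) = +0.001574-0.020614i   from Y*(Ω₁)=+0.050610-0.024558i, Y(Ω₂)=+0.185146-0.317475i
  term(m=+6) = -0.063437+0.147730i   from Y*(Ω₁)=-0.291897-0.253200i, Y(Ω₂)=-0.126499-0.396374i
  term(m=+7) = -0.055806+0.061735i   from Y*(Ω₁)=+0.121457-0.379146i, Y(Ω₂)=-0.190435-0.086185i
Σ over m = -0.268687-0.000000i; ×(4π/15) → -0.225095-0.000000i. Real part: -0.225095

-0.225095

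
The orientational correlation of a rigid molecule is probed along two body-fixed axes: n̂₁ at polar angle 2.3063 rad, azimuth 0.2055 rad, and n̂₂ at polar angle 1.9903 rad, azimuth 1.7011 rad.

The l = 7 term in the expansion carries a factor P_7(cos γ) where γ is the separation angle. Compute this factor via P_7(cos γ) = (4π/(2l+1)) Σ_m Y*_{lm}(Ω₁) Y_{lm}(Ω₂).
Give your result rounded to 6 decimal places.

-0.183432

Term-by-term m-sum for l=7 (normalisation 4π/15 = 0.837758):
  [-7]  conj(Y_{7,-7})(Ω₁) = 0.00813 + 0.06109j ; Y_{7,-7}(Ω₂) = 0.20958 + 0.16221j ; Δ = -0.00820 + 0.01412j
  [-6]  conj(Y_{7,-6})(Ω₁) = -0.06915 - 0.19685j ; Y_{7,-6}(Ω₂) = 0.31382 - 0.31158j ; Δ = -0.08304 - 0.04023j
  [-5]  conj(Y_{7,-5})(Ω₁) = 0.20632 + 0.34163j ; Y_{7,-5}(Ω₂) = -0.16353 - 0.21444j ; Δ = 0.03952 - 0.10011j
  [-4]  conj(Y_{7,-4})(Ω₁) = -0.28903 - 0.31100j ; Y_{7,-4}(Ω₂) = 0.15208 - 0.08732j ; Δ = -0.07112 - 0.02206j
  [-3]  conj(Y_{7,-3})(Ω₁) = 0.08351 + 0.05918j ; Y_{7,-3}(Ω₂) = -0.12889 - 0.31274j ; Δ = 0.00774 - 0.03374j
  [-2]  conj(Y_{7,-2})(Ω₁) = 0.29307 + 0.12773j ; Y_{7,-2}(Ω₂) = 0.03527 - 0.00941j ; Δ = 0.01154 + 0.00175j
  [-1]  conj(Y_{7,-1})(Ω₁) = -0.25057 - 0.05223j ; Y_{7,-1}(Ω₂) = -0.04344 - 0.33152j ; Δ = -0.00643 + 0.08534j
  [+0]  conj(Y_{7,0})(Ω₁) = -0.25204 + 0.00000j ; Y_{7,0}(Ω₂) = -0.00400 + 0.00000j ; Δ = 0.00101 + 0.00000j
  [+1]  conj(Y_{7,1})(Ω₁) = 0.25057 - 0.05223j ; Y_{7,1}(Ω₂) = 0.04344 - 0.33152j ; Δ = -0.00643 - 0.08534j
  [+2]  conj(Y_{7,2})(Ω₁) = 0.29307 - 0.12773j ; Y_{7,2}(Ω₂) = 0.03527 + 0.00941j ; Δ = 0.01154 - 0.00175j
  [+3]  conj(Y_{7,3})(Ω₁) = -0.08351 + 0.05918j ; Y_{7,3}(Ω₂) = 0.12889 - 0.31274j ; Δ = 0.00774 + 0.03374j
  [+4]  conj(Y_{7,4})(Ω₁) = -0.28903 + 0.31100j ; Y_{7,4}(Ω₂) = 0.15208 + 0.08732j ; Δ = -0.07112 + 0.02206j
  [+5]  conj(Y_{7,5})(Ω₁) = -0.20632 + 0.34163j ; Y_{7,5}(Ω₂) = 0.16353 - 0.21444j ; Δ = 0.03952 + 0.10011j
  [+6]  conj(Y_{7,6})(Ω₁) = -0.06915 + 0.19685j ; Y_{7,6}(Ω₂) = 0.31382 + 0.31158j ; Δ = -0.08304 + 0.04023j
  [+7]  conj(Y_{7,7})(Ω₁) = -0.00813 + 0.06109j ; Y_{7,7}(Ω₂) = -0.20958 + 0.16221j ; Δ = -0.00820 - 0.01412j
Σ over m = -0.21896 - 0.00000j; ×(4π/15) → -0.18343 - 0.00000j. Real part: -0.183432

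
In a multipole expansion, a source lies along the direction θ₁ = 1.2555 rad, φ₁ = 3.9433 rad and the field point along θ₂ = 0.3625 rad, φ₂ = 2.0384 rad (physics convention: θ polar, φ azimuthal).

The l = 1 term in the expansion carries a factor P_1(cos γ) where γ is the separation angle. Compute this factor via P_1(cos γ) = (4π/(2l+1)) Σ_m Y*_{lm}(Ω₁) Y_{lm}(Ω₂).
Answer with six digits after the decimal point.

0.179393

Expand P_1 via completeness: Σ_{m} conj(Y_{1,m}) at Ω₁ times Y_{1,m} at Ω₂ —
  [-1]  conj(Y_{1,-1})(Ω₁) = -0.228440-0.236015i ; Y_{1,-1}(Ω₂) = -0.055224-0.109365i ; Δ = -0.013196+0.038017i
  [+0]  conj(Y_{1,0})(Ω₁) = +0.151515-0.000000i ; Y_{1,0}(Ω₂) = +0.456850+0.000000i ; Δ = +0.069219+0.000000i
  [+1]  conj(Y_{1,1})(Ω₁) = +0.228440-0.236015i ; Y_{1,1}(Ω₂) = +0.055224-0.109365i ; Δ = -0.013196-0.038017i
Accumulated sum +0.042827+0.000000i; after 4π/(2l+1) scaling, +0.179393+0.000000i ⇒ P_1 = 0.179393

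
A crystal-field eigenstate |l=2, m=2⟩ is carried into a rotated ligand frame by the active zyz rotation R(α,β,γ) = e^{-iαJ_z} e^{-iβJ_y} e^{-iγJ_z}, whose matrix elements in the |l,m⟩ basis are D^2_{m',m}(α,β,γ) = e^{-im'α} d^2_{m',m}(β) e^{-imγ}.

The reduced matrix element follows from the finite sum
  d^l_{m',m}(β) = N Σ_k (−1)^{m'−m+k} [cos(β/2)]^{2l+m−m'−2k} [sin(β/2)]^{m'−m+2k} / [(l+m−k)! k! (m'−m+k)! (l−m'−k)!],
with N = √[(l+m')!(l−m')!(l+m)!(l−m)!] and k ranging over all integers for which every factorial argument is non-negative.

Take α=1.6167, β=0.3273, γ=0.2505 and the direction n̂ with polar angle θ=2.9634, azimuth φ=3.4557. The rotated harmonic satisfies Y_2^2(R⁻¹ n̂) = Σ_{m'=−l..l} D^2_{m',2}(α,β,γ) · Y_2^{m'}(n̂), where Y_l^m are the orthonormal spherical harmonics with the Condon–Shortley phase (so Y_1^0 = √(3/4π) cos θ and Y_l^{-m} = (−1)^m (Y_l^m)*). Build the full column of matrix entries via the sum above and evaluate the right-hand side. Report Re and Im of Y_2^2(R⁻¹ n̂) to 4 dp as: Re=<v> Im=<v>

Need the full column D^2_{m',2} for m'=−2..2 at α=1.6167, β=0.3273, γ=0.2505.
cos(β/2)=0.986639, sin(β/2)=0.162921
d^2_{-2,2}: single k=4 term ⇒ +0.000705;  D = -0.000646+0.000280i
d^2_{-1,2}: single k=3 term ⇒ +0.008533;  D = +0.003751+0.007665i
d^2_{0,2}: single k=2 term ⇒ +0.063291;  D = +0.055513-0.030399i
d^2_{1,2}: single k=1 term ⇒ +0.312954;  D = -0.162750-0.267306i
d^2_{2,2}: single k=0 term ⇒ +0.947618;  D = -0.785931+0.529426i
Y_2^{m'}(θ=2.9634,φ=3.4557) and Σ D·Y over m':
  (-0.0006+0.0003i)·(+0.0098-0.0071i)  (+0.0038+0.0077i)·(+0.1282-0.0416i)  (+0.0555-0.0304i)·(+0.6011+0.0000i)  (-0.1628-0.2673i)·(-0.1282-0.0416i)  (-0.7859+0.5294i)·(+0.0098+0.0071i)
Y_2^2(R⁻¹ n̂) = +0.032399+0.023193i

Re=0.0324 Im=0.0232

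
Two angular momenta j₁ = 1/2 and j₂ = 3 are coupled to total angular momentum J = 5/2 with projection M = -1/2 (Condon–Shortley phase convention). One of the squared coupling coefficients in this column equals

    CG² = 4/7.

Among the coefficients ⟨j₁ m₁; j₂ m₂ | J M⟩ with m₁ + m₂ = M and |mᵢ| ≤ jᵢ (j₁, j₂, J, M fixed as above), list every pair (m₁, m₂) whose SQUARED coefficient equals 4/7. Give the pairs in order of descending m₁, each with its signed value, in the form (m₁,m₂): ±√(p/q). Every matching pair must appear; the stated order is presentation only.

Admissible pairs with m₁+m₂ = M = -1/2: (-1/2,0), (1/2,-1)
  (m₁,m₂)=(1/2,-1): CG² = 4/7, CG = +√(4/7)   ← matches the target
  (m₁,m₂)=(-1/2,0): CG² = 3/7, CG = −√(3/7)
Pairs with CG² = 4/7: (1/2,-1): +√(4/7)

(1/2,-1): +√(4/7)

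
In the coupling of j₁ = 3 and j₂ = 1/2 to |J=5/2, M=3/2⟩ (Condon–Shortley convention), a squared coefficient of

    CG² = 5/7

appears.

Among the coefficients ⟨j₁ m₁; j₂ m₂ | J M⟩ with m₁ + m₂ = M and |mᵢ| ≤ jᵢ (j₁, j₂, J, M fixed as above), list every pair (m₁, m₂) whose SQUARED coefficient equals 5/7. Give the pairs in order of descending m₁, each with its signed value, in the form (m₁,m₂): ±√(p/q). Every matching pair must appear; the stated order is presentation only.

Admissible pairs with m₁+m₂ = M = 3/2: (1,1/2), (2,-1/2)
  (m₁,m₂)=(2,-1/2): CG² = 5/7, CG = +√(5/7)   ← matches the target
  (m₁,m₂)=(1,1/2): CG² = 2/7, CG = −√(2/7)
Pairs with CG² = 5/7: (2,-1/2): +√(5/7)

(2,-1/2): +√(5/7)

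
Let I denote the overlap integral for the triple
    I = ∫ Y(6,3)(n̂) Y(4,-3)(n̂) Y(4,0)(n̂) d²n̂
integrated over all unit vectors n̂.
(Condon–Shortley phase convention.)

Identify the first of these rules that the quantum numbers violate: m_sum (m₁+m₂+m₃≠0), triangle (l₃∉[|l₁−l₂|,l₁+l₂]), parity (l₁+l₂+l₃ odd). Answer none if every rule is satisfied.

none

azimuthal sum: 3 − 3 + 0 = 0  ✓
2 ≤ 4 ≤ 10 (triangle on l)  ✓
L = 6 + 4 + 4 = 14 (even)  ✓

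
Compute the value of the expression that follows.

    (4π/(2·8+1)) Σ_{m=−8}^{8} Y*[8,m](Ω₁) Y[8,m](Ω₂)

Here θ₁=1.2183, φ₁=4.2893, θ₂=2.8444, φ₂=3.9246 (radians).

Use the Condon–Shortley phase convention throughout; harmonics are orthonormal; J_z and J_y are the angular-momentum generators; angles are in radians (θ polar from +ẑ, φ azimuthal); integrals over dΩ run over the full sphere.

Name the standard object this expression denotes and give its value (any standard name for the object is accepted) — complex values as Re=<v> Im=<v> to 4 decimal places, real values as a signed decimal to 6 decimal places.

Legendre polynomial (addition theorem), +0.222027

This sum is the spherical-harmonic addition theorem: it equals the Legendre polynomial P_l(cos γ) of the angle γ between the two directions.
Term-by-term m-sum for l=8 (normalisation 4π/17 = 0.739198):
  term(m=-8) = (-0.000008, 0.000002)   from Y*(Ω₁)=(-0.301114, 0.074684), Y(Ω₂)=(0.000028, 0.000001)
  term(m=-7) = (0.000138, -0.000092)   from Y*(Ω₁)=(0.081713, -0.449123), Y(Ω₂)=(0.000253, 0.000262)
  term(m=-6) = (-0.000354, 0.000499)   from Y*(Ω₁)=(0.166913, 0.114942), Y(Ω₂)=(-0.000043, 0.003018)
  term(m=-5) = (-0.001111, 0.004303)   from Y*(Ω₁)=(0.211918, -0.128373), Y(Ω₂)=(-0.012835, 0.012532)
  term(m=-4) = (-0.002707, -0.024071)   from Y*(Ω₁)=(0.037412, 0.306252), Y(Ω₂)=(-0.078507, -0.000751)
  term(m=-3) = (-0.012912, -0.025003)   from Y*(Ω₁)=(0.108323, 0.033690), Y(Ω₂)=(-0.174141, -0.176657)
  term(m=-2) = (0.126806, 0.113344)   from Y*(Ω₁)=(-0.215420, 0.243338), Y(Ω₂)=(0.002502, -0.523325)
  term(m=-1) = (0.028522, 0.010889)   from Y*(Ω₁)=(0.021759, 0.048323), Y(Ω₂)=(0.408322, -0.406374)
  term(m=+0) = (0.023616, 0.000000)   from Y*(Ω₁)=(-0.325040, -0.000000), Y(Ω₂)=(-0.072656, 0.000000)
  term(m=+1) = (0.028522, -0.010889)   from Y*(Ω₁)=(-0.021759, 0.048323), Y(Ω₂)=(-0.408322, -0.406374)
  term(m=+2) = (0.126806, -0.113344)   from Y*(Ω₁)=(-0.215420, -0.243338), Y(Ω₂)=(0.002502, 0.523325)
  term(m=+3) = (-0.012912, 0.025003)   from Y*(Ω₁)=(-0.108323, 0.033690), Y(Ω₂)=(0.174141, -0.176657)
  term(m=+4) = (-0.002707, 0.024071)   from Y*(Ω₁)=(0.037412, -0.306252), Y(Ω₂)=(-0.078507, 0.000751)
  term(m=+5) = (-0.001111, -0.004303)   from Y*(Ω₁)=(-0.211918, -0.128373), Y(Ω₂)=(0.012835, 0.012532)
  term(m=+6) = (-0.000354, -0.000499)   from Y*(Ω₁)=(0.166913, -0.114942), Y(Ω₂)=(-0.000043, -0.003018)
  term(m=+7) = (0.000138, 0.000092)   from Y*(Ω₁)=(-0.081713, -0.449123), Y(Ω₂)=(-0.000253, 0.000262)
  term(m=+8) = (-0.000008, -0.000002)   from Y*(Ω₁)=(-0.301114, -0.074684), Y(Ω₂)=(0.000028, -0.000001)
Accumulated sum (0.300362, -0.000000); after 4π/(2l+1) scaling, (0.222027, -0.000000) ⇒ P_8 = 0.222027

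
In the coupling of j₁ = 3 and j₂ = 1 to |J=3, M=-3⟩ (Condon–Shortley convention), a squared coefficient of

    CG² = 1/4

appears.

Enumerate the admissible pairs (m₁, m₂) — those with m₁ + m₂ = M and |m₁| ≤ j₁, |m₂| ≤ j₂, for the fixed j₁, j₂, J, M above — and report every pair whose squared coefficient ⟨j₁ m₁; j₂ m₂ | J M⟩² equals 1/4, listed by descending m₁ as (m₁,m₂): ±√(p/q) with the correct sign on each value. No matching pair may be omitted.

Admissible pairs with m₁+m₂ = M = -3: (-3,0), (-2,-1)
  (m₁,m₂)=(-2,-1): CG² = 1/4, CG = +√(1/4)   ← matches the target
  (m₁,m₂)=(-3,0): CG² = 3/4, CG = −√(3/4)
Pairs with CG² = 1/4: (-2,-1): +√(1/4)

(-2,-1): +√(1/4)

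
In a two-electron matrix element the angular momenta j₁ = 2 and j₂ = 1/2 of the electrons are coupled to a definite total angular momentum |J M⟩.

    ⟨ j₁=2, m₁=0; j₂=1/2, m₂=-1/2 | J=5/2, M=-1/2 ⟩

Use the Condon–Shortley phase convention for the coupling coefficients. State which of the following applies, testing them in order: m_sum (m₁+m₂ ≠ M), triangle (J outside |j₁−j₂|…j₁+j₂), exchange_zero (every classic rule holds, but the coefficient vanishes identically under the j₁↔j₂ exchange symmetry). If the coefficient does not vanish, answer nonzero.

m-sum: m₁+m₂ = 0+(-1/2) = -1/2, M = -1/2  ✓
triangle: |j₁−j₂| = 3/2 ≤ J = 5/2 ≤ j₁+j₂ = 5/2  ✓
exchange: j₁≠j₂ or m₁≠m₂ — the exchange symmetry imposes no constraint here
value check: CG = +√(3/5) = +0.774597 ≠ 0

nonzero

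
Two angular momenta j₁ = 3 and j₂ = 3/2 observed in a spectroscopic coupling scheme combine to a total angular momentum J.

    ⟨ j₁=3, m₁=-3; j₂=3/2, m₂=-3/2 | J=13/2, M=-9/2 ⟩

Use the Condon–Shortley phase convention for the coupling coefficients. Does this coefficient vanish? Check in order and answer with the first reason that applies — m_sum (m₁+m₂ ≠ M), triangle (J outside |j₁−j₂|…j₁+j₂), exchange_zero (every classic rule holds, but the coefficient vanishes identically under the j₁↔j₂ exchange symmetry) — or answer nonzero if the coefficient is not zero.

m-sum: m₁+m₂ = -3+(-3/2) = -9/2, M = -9/2  ✓
triangle: need |j₁−j₂| ≤ J ≤ j₁+j₂, i.e. J ∈ [3/2, 9/2]; J = 13/2 is outside ✗ ⇒ coefficient is 0

triangle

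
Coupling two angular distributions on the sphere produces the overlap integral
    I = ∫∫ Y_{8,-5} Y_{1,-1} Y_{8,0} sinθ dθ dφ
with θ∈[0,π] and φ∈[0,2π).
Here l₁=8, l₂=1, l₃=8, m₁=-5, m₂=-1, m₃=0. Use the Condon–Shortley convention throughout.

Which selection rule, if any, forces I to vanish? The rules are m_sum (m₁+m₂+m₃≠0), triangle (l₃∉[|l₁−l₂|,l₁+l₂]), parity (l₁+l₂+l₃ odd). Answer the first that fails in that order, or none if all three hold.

m₁+m₂+m₃ = -5 − 1 + 0 = -6  ✗
triangle: |8−1|=7 ≤ l₃=8 ≤ 8+1=9
parity: l₁+l₂+l₃ = 17 is odd

m_sum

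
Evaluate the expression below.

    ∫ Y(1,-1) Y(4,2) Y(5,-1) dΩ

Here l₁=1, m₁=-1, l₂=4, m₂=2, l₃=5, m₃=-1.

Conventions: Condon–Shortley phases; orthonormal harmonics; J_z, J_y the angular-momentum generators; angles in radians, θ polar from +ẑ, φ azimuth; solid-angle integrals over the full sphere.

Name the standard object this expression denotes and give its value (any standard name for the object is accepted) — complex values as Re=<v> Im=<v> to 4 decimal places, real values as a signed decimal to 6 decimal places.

This is a Gaunt coefficient — the integral of a triple product of spherical harmonics over the sphere.
m-sum 0 ✓  L=10 even ✓  3≤5≤5 ✓
Π(2lᵢ+1) = 3×9×11 = 297
triangle coeff Δ(1,4,5) = 1/495
Σ_t [0,0]: t=0:+1/576 = 1/576
(3j)²=5/99 [(1 4 5; 0 0 0)], sign=-1
Σ_t [0,0]: t=0:+1/2880 = 1/2880
(3j)²=2/165 [(1 4 5; -1 2 -1)], sign=+1
⇒ 4πI² = 2/11
I = (-1)√(2/11/(4π)) = -0.12028562

Gaunt coefficient, -0.120286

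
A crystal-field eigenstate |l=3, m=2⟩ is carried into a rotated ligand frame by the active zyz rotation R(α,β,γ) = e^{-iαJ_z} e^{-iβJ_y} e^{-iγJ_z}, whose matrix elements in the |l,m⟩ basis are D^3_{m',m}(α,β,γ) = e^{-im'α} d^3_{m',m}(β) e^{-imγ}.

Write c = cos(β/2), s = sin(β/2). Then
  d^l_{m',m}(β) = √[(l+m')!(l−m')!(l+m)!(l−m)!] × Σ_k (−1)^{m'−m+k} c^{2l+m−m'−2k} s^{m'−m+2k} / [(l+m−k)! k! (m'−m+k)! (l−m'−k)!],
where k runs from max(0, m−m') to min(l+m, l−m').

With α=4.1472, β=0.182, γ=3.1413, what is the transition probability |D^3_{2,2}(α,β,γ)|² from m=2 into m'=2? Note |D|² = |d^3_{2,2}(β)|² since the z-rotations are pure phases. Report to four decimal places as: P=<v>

P=0.8739

Split into d^3_{2,2}(β=0.1820) × two z-phases.
With c≡cos(β/2)=0.995862 and s≡sin(β/2)=0.090874, N=[120·1·120·1]^{1/2}=120.000000
The bounds max(0,m−m')=0 and min(l+m,l−m')=1 give 2 terms
  k=0: (−1)^0·120.0000/(120)·0.9959^6·0.0909^0 = +0.975430
  k=1: (−1)^1·120.0000/(24)·0.9959^4·0.0909^2 = -0.040612
d^3_{2,2}(0.1820) = +0.975430 -0.040612 = +0.934818
|D^3_{2,2}|² = |d^3_{2,2}(β)|² = (+0.934818)² = 0.873884 (the z-rotation phases have unit modulus)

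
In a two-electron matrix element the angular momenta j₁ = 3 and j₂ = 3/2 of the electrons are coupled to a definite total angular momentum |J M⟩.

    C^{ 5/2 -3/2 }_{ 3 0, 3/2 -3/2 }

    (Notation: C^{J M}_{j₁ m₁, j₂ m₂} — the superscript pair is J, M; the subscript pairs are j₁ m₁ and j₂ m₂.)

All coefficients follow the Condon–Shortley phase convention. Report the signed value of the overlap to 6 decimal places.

triangle: 2!·4!·1!/8! = 48/40320
(j±m)!: 3!·3!·0!·3!·1!·4! = 5184
prefactor² = (2J+1)·Δ·N² = 1296/35
  k=0: +1/(0!·2!·3!·0!·1!·1!) = 1/12
Σ = 1/12  ⇒  CG² = 1296/35·(1/12)² = 9/35
CG = +√(9/35) = +0.507093

+0.507093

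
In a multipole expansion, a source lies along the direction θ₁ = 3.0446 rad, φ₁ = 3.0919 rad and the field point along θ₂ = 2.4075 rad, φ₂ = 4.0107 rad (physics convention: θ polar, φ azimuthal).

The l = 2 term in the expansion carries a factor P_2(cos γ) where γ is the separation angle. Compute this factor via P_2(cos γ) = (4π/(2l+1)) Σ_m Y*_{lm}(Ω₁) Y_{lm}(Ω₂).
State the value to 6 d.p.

Summing Y*_{l m}(θ₁,φ₁)·Y_{l m}(θ₂,φ₂) over m ∈ [−2, 2]; prefactor 4π/(2·2+1) = 2.513274:
  m=-2: Y*=(0.003605, -0.000359)  Y=(-0.028887, -0.170930)  product (-0.000166, -0.000606)
  m=-1: Y*=(0.074371, -0.003699)  Y=(0.248032, -0.293466)  product (0.017361, -0.022743)
  m=+0: Y*=(0.621910, -0.000000)  Y=(0.206155, 0.000000)  product (0.128210, 0.000000)
  m=+1: Y*=(-0.074371, -0.003699)  Y=(-0.248032, -0.293466)  product (0.017361, 0.022743)
  m=+2: Y*=(0.003605, 0.000359)  Y=(-0.028887, 0.170930)  product (-0.000166, 0.000606)
Total Σ_m = (0.162600, 0.000000). Multiply by 2.513274: (0.408659, 0.000000). P_2(cos γ) = 0.408659

0.408659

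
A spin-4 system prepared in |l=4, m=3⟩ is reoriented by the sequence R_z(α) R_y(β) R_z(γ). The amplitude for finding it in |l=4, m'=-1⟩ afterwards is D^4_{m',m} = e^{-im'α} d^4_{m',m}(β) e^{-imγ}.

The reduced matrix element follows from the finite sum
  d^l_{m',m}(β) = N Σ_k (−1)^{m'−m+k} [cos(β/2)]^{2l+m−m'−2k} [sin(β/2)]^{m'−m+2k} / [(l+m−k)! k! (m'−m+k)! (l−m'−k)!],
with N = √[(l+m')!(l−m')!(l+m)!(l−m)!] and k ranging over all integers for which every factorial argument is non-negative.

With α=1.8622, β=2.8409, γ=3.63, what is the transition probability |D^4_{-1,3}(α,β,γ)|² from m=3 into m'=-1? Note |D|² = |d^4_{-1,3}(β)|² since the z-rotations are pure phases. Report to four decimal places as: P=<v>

D^4_{-1,3}(1.8622,2.8409,3.6300) = e^{-i·-1·1.8622}·d^4_{-1,3}(2.8409)·e^{-i·3·3.6300}. Compute d first:
With c≡cos(β/2)=0.149781 and s≡sin(β/2)=0.988719, N=[6·120·5040·1]^{1/2}=1904.940944
k∈{4,5} keeps every argument non-negative
  k=4: (−1)^0·1904.9409/(144)·0.1498^4·0.9887^4 = +0.006363
  k=5: (−1)^1·1904.9409/(240)·0.1498^2·0.9887^6 = -0.166349
d^4_{-1,3}(2.8409) = +0.006363 -0.166349 = -0.159986
|D^4_{-1,3}|² = |d^4_{-1,3}(β)|² = (-0.159986)² = 0.025596 (the z-rotation phases have unit modulus)

P=0.0256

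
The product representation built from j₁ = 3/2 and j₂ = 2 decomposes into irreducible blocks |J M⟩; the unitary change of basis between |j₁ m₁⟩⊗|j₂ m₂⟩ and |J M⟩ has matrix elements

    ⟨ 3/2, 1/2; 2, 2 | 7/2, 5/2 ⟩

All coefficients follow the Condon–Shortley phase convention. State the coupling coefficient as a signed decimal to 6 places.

triangle: 0!*3!*4!/8! = 144/40320
(j±m)!: 2!*1!*4!*0!*6!*1! = 34560
prefactor² = (2J+1)*Δ*N² = 6912/7
  k=0: +1/(0!*0!*1!*4!*2!*0!) = 1/48
Σ = 1/48  ⇒  CG² = 6912/7*(1/48)² = 3/7
CG = +√(3/7) = +0.654654

+√(3/7) ≈ +0.654654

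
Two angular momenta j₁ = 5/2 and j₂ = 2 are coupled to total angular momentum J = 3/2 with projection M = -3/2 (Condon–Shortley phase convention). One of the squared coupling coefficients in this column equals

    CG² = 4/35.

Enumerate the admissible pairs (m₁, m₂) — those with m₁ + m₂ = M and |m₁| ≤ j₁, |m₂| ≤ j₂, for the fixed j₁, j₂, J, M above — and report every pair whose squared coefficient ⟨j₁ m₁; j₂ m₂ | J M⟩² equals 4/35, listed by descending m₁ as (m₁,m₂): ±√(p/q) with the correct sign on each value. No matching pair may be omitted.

Admissible pairs with m₁+m₂ = M = -3/2: (-5/2,1), (-3/2,0), (-1/2,-1), (1/2,-2)
  (m₁,m₂)=(1/2,-2): CG² = 4/35, CG = +√(4/35)   ← matches the target
  (m₁,m₂)=(-1/2,-1): CG² = 9/35, CG = −√(9/35)
  (m₁,m₂)=(-3/2,0): CG² = 12/35, CG = +√(12/35)
  (m₁,m₂)=(-5/2,1): CG² = 2/7, CG = −√(2/7)
Pairs with CG² = 4/35: (1/2,-2): +√(4/35)

(1/2,-2): +√(4/35)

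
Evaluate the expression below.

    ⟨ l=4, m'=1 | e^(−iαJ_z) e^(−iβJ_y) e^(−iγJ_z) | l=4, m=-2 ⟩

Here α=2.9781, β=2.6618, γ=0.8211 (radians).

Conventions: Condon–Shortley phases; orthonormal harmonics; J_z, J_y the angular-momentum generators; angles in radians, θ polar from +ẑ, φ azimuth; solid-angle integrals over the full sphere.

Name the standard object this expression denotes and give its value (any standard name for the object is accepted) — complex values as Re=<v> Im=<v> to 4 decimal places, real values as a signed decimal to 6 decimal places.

This is a Wigner D-matrix element — the rotation-matrix element ⟨l m'| R(α,β,γ) |l m⟩ in the angular-momentum basis.
D^4_{1,-2}(2.9781,2.6618,0.8211) = e^{-i·1·2.9781}·d^4_{1,-2}(2.6618)·e^{-i·-2·0.8211}. Compute d first:
c=cos(2.661800/2)=0.237602, s=sin(2.661800/2)=0.971363; N=√[120·6·2·720]=1018.233765
k∈{0,1,2} keeps every argument non-negative
  k=0: (−1)^3·1018.2338/(72)·0.2376^5·0.9714^3 = -0.009815
  k=1: (−1)^4·1018.2338/(48)·0.2376^3·0.9714^5 = +0.246072
  k=2: (−1)^5·1018.2338/(240)·0.2376^1·0.9714^7 = -0.822538
d^4_{1,-2}(2.6618) = -0.009815 +0.246072 -0.822538 = -0.586281
Attach z-rotation phases: D = e^{-i(1)(2.9781)}·(-0.586281)·e^{-i(-2)(0.8211)} = -0.136452+0.570181i

Wigner D-matrix element, Re=-0.1365 Im=0.5702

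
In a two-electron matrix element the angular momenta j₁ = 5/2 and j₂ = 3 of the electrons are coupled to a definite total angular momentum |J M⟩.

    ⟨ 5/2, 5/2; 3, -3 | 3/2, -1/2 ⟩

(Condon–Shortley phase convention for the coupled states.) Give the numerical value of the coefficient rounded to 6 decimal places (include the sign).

j₁+j₂−J=4  J+j₁−j₂=1  J−j₁+j₂=2  j₁+j₂+J+1=8
(j₁±m₁, j₂±m₂, J±M) = (5,0,0,6,1,2)
P² = 5760/7
sum k=0..0:
  [0] +1/48 = 1/48
S = 1/48
C² = P²·S² = 5/14 ; C = +0.597614

+0.597614  (= +√(5/14))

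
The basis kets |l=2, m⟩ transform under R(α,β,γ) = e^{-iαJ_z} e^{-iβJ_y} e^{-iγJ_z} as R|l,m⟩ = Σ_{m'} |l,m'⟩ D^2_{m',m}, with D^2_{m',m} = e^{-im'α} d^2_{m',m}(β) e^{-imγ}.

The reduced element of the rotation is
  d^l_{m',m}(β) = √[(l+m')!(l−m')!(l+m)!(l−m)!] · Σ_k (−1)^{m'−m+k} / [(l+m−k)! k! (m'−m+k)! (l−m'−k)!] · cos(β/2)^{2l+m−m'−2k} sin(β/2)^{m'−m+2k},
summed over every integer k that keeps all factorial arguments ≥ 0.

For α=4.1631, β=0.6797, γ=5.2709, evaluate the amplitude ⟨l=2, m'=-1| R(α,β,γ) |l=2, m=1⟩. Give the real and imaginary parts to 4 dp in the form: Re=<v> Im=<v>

First d^2_{-1,1}(β=0.6797), then the phase factors e^{-i(-1)α} and e^{-i(1)γ}:
c=cos(0.679700/2)=0.942805, s=sin(0.679700/2)=0.333346; N=√[1·6·6·1]=6.000000
Admissible k: 2..3 (factorial args all ≥0)
  k=2: (−1)^0·6.0000/(2)·0.9428^2·0.3333^2 = +0.296315
  k=3: (−1)^1·6.0000/(6)·0.9428^0·0.3333^4 = -0.012348
d^2_{-1,1}(0.6797) = +0.296315 -0.012348 = +0.283968
D = (-0.522081-0.852896i)·(+0.283968)·(+0.529924+0.848045i) = +0.126829-0.254071i

Re=0.1268 Im=-0.2541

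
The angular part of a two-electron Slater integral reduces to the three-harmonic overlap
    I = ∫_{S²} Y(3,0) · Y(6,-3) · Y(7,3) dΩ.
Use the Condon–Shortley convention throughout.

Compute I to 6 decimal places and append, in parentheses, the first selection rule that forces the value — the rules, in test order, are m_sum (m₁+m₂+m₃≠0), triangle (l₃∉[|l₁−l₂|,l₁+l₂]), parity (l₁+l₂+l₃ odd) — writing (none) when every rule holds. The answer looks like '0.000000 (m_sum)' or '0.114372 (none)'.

-0.008134 (none)

Checks pass: Σm=0; 16 even; l₃=7∈[3,9].
(2·3+1)(2·6+1)(2·7+1) = 1365
Δ: 2! 4! 10! / 17! → 1/2042040
sum: t=0:+1/207360 t=1:−1/57600 t=2:+1/207360 = -1/129600
3j²(3 6 7; 0 0 0) = Δ·Π!·Σ² = 168/12155  (sign +1)
sum: t=0:+1/362880 t=1:−1/322560 t=2:+1/4354560 = -1/8709120
3j²(3 6 7; 0 -3 3) = Δ·Π!·Σ² = 3/68068  (sign -1)
combine: 4πI² = 1365·168/12155·3/68068 = 378/454597
take √, sign -1: I = -0.00813444
No selection rule forces the value: the integral is nonzero (none).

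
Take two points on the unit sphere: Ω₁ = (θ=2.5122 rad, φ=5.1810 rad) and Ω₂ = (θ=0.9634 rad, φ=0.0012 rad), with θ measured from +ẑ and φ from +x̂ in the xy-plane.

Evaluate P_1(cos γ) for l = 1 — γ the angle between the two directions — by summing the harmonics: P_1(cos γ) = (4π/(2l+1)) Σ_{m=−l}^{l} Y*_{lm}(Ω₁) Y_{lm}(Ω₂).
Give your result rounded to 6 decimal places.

-0.243578

Summing Y*_{l m}(θ₁,φ₁)·Y_{l m}(θ₂,φ₂) over m ∈ [−1, 1]; prefactor 4π/(2·1+1) = 4.188790:
  term(m=-1) = (0.025997, -0.051509)   from Y*(Ω₁)=(0.091854, -0.181452), Y(Ω₂)=(0.283698, -0.000340)
  term(m=+0) = (-0.110144, -0.000000)   from Y*(Ω₁)=(-0.394979, -0.000000), Y(Ω₂)=(0.278861, 0.000000)
  term(m=+1) = (0.025997, 0.051509)   from Y*(Ω₁)=(-0.091854, -0.181452), Y(Ω₂)=(-0.283698, -0.000340)
Σ over m = (-0.058150, 0.000000); ×(4π/3) → (-0.243578, 0.000000). Real part: -0.243578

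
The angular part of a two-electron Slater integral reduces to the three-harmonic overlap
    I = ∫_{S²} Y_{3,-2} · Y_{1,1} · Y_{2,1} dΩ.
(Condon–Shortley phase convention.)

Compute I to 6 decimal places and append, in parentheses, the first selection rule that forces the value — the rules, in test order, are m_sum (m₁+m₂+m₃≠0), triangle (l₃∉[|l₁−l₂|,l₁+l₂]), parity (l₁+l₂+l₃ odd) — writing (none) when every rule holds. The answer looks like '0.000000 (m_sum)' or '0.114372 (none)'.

m-sum 0 ✓  L=6 even ✓  2≤2≤4 ✓
Π(2lᵢ+1) = 7×3×5 = 105
triangle coeff Δ(3,1,2) = 1/105
Σ_t [1,1]: t=1:−1/4 = -1/4
(3j)²=3/35 [(3 1 2; 0 0 0)], sign=-1
Σ_t [2,2]: t=2:+1/12 = 1/12
(3j)²=2/21 [(3 1 2; -2 1 1)], sign=-1
⇒ 4πI² = 6/7
I = (+1)√(6/7/(4π)) = 0.26116903
No selection rule forces the value: the integral is nonzero (none).

0.261169 (none)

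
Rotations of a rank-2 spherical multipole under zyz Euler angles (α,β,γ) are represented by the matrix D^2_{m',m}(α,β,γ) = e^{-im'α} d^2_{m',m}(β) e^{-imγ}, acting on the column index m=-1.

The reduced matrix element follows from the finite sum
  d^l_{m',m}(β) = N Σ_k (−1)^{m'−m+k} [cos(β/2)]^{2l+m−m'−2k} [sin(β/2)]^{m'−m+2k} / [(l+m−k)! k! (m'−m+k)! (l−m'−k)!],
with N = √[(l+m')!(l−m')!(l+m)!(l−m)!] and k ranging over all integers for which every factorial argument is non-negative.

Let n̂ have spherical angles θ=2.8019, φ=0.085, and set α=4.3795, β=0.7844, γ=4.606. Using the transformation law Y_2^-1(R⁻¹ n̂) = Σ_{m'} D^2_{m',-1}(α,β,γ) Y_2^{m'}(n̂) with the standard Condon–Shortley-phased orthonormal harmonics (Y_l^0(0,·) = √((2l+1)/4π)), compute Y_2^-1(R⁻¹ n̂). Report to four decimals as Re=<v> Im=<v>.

Re=0.2142 Im=0.3152

Need the full column D^2_{m',-1} for m'=−2..2 at α=4.3795, β=0.7844, γ=4.6060.
cos(β/2)=0.924070, sin(β/2)=0.382222
d^2_{-2,-1}: single k=1 term ⇒ +0.603200;  D = +0.420846+0.432133i
d^2_{-1,-1}: k∈[0..1] ⇒ +0.729156 -0.374251 = +0.354904;  D = -0.321209+0.150936i
d^2_{0,-1}: k∈[0..1] ⇒ -0.738766 +0.126395 = -0.612371;  D = +0.065027+0.608909i
d^2_{1,-1}: k∈[0..1] ⇒ +0.374251 -0.021343 = +0.352908;  D = +0.343894+0.079252i
d^2_{2,-1}: single k=0 term ⇒ -0.103201;  D = +0.054765-0.087471i
Y_2^{m'}(θ=2.8019,φ=0.085) and Σ D·Y over m':
  (+0.4208+0.4321i)·(+0.0423-0.0073i)  (-0.3212+0.1509i)·(-0.2418+0.0206i)  (+0.0650+0.6089i)·(+0.5257+0.0000i)  (+0.3439+0.0793i)·(+0.2418+0.0206i)  (+0.0548-0.0875i)·(+0.0423+0.0073i)
Y_2^-1(R⁻¹ n̂) = +0.214155+0.315171i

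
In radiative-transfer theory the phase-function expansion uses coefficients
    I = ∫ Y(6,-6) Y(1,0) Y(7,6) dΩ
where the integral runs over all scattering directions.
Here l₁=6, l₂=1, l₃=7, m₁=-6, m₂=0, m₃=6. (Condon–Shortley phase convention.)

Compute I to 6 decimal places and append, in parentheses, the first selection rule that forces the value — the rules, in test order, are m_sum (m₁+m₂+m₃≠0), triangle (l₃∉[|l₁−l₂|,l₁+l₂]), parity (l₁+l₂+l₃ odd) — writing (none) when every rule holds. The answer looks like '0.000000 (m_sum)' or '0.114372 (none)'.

0.126157 (none)

m-sum 0 ✓  L=14 even ✓  5≤7≤7 ✓
Π(2lᵢ+1) = 13×3×15 = 585
triangle coeff Δ(6,1,7) = 1/1365
Σ_t [0,0]: t=0:+1/518400 = 1/518400
(3j)²=7/195 [(6 1 7; 0 0 0)], sign=-1
Σ_t [0,0]: t=0:+1/479001600 = 1/479001600
(3j)²=1/105 [(6 1 7; -6 0 6)], sign=-1
⇒ 4πI² = 1/5
I = (+1)√(1/5/(4π)) = 0.12615663
No selection rule forces the value: the integral is nonzero (none).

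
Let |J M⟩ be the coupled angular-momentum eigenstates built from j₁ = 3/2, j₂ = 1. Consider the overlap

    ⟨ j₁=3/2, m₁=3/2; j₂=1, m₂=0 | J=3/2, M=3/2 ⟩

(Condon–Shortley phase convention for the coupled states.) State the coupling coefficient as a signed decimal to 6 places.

√[4·1!2!1!/5! · 3!0!1!1!3!0!] = √(12/5)
  +(−1)^0/∏(0,1,0,1,2,0)! = 1/2  (running 1/2)
⟨..|..⟩ = √(12/5)·(1/2) = +0.774597

+0.774597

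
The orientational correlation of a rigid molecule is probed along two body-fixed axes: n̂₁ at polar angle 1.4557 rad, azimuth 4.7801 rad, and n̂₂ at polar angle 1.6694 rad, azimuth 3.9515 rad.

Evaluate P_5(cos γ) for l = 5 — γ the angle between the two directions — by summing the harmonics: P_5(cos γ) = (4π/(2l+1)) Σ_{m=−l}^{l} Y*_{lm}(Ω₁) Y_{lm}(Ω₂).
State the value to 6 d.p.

Term-by-term m-sum for l=5 (normalisation 4π/11 = 1.142397):
  term(m=-5) = -0.10964 - 0.17129j   from Y*(Ω₁)=0.14912 - 0.42349j, Y(Ω₂)=0.27874 - 0.35705j
  term(m=-4) = 0.02291 + 0.00400j   from Y*(Ω₁)=0.15816 + 0.04391j, Y(Ω₂)=0.14102 - 0.01387j
  term(m=-3) = -0.07371 + 0.05671j   from Y*(Ω₁)=0.06029 - 0.29272j, Y(Ω₂)=-0.23562 - 0.20329j
  term(m=-2) = 0.00255 - 0.02948j   from Y*(Ω₁)=0.18278 + 0.02490j, Y(Ω₂)=-0.00786 - 0.16023j
  term(m=-1) = 0.04863 + 0.05303j   from Y*(Ω₁)=0.01763 - 0.25998j, Y(Ω₂)=-0.19040 + 0.19997j
  term(m=+0) = -0.03121 + 0.00000j   from Y*(Ω₁)=0.18921 + 0.00000j, Y(Ω₂)=-0.16495 + 0.00000j
  term(m=+1) = 0.04863 - 0.05303j   from Y*(Ω₁)=-0.01763 - 0.25998j, Y(Ω₂)=0.19040 + 0.19997j
  term(m=+2) = 0.00255 + 0.02948j   from Y*(Ω₁)=0.18278 - 0.02490j, Y(Ω₂)=-0.00786 + 0.16023j
  term(m=+3) = -0.07371 - 0.05671j   from Y*(Ω₁)=-0.06029 - 0.29272j, Y(Ω₂)=0.23562 - 0.20329j
  term(m=+4) = 0.02291 - 0.00400j   from Y*(Ω₁)=0.15816 - 0.04391j, Y(Ω₂)=0.14102 + 0.01387j
  term(m=+5) = -0.10964 + 0.17129j   from Y*(Ω₁)=-0.14912 - 0.42349j, Y(Ω₂)=-0.27874 - 0.35705j
Total Σ_m = -0.24973 + 0.00000j. Multiply by 1.142397: -0.28529 + 0.00000j. P_5(cos γ) = -0.285289

-0.285289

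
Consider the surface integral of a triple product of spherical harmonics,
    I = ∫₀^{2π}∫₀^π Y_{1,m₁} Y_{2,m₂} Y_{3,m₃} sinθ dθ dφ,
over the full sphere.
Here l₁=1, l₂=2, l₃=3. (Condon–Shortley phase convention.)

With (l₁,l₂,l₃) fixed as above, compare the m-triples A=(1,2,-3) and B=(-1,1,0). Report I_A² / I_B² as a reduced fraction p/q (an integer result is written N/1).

5/1

Shared (l₁,l₂,l₃)=(1,2,3): N and (l;000)² cancel in I_A²/I_B².
A: Δ = 0!·2!·4!/7! = 1/105; Racah Σ t=0..0: t=0:+1/48 = 1/48; ⇒ 3j(1 2 3; 1 2 -3)² = 1/7, sgn +1
B: Δ = 0!·2!·4!/7! = 1/105; Racah Σ t=0..0: t=0:+1/12 = 1/12; ⇒ 3j(1 2 3; -1 1 0)² = 1/35, sgn -1
I_A²/I_B² = (1/7)/(1/35) = 5/1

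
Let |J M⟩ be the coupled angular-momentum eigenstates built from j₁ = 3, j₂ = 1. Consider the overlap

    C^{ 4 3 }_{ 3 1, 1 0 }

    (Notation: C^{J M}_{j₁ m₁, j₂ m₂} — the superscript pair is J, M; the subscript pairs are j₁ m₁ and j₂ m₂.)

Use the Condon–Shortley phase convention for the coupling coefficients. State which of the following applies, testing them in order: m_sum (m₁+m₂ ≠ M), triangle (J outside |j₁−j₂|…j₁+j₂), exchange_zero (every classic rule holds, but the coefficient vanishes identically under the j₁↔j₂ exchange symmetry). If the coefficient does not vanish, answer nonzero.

m-sum: m₁+m₂ = 1+0 = 1, M = 3  ✗ ⇒ coefficient is 0

m_sum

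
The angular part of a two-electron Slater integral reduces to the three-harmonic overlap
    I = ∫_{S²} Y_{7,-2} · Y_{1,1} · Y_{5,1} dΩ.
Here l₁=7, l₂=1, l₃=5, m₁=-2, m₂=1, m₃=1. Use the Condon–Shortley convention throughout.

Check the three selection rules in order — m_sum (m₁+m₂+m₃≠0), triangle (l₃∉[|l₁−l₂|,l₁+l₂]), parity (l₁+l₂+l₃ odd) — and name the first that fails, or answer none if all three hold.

triangle

m₁+m₂+m₃ = -2 + 1 + 1 = 0  ✓
triangle: need |l₁−l₂| ≤ l₃ ≤ l₁+l₂ = [6,8]; l₃=5 is outside  ✗
parity: l₁+l₂+l₃ = 13 is odd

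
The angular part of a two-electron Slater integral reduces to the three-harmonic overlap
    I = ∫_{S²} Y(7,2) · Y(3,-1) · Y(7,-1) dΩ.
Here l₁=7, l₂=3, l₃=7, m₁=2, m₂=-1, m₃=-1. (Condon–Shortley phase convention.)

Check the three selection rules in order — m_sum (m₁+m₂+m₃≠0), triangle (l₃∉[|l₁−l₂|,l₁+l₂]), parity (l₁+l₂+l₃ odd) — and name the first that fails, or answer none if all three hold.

parity

azimuthal sum: 2 − 1 − 1 = 0  ✓
4 ≤ 7 ≤ 10 (triangle on l)  ✓
L = 7 + 3 + 7 = 17 (odd)  ✗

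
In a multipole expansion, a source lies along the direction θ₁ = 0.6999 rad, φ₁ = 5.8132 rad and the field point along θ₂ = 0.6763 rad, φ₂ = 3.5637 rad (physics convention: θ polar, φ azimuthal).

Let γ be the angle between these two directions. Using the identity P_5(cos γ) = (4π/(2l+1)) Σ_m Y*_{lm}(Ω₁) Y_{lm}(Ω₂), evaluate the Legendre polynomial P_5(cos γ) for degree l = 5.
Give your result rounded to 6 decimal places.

Summing Y*_{l m}(θ₁,φ₁)·Y_{l m}(θ₂,φ₂) over m ∈ [−5, 5]; prefactor 4π/(2·5+1) = 1.142397:
  m=-5: (-0.036165, -0.036622) × (0.022914, 0.038249) = (0.000572, -0.002222)  (running Σ = (0.000572, -0.002222))
  m=-4: (-0.058803, -0.184112) × (-0.020618, -0.174469) = (-0.030909, 0.014055)  (running Σ = (-0.030337, 0.011833))
  m=-3: (0.063163, -0.389315) × (-0.113781, 0.362078) = (0.133776, 0.067167)  (running Σ = (0.103438, 0.079000))
  m=-2: (0.239598, -0.328046) × (0.283692, -0.319192) = (-0.036738, -0.169542)  (running Σ = (0.066700, -0.090542))
  m=-1: (-0.000443, 0.000225) × (-0.046386, 0.020832) = (0.000016, -0.000020)  (running Σ = (0.066716, -0.090562))
  m=0: (-0.392669, -0.000000) × (-0.389427, 0.000000) = (0.152916, 0.000000)  (running Σ = (0.219632, -0.090562))
  m=1: (0.000443, 0.000225) × (0.046386, 0.020832) = (0.000016, 0.000020)  (running Σ = (0.219648, -0.090542))
  m=2: (0.239598, 0.328046) × (0.283692, 0.319192) = (-0.036738, 0.169542)  (running Σ = (0.182910, 0.079000))
  m=3: (-0.063163, -0.389315) × (0.113781, 0.362078) = (0.133776, -0.067167)  (running Σ = (0.316686, 0.011833))
  m=4: (-0.058803, 0.184112) × (-0.020618, 0.174469) = (-0.030909, -0.014055)  (running Σ = (0.285776, -0.002222))
  m=5: (0.036165, -0.036622) × (-0.022914, 0.038249) = (0.000572, 0.002222)  (running Σ = (0.286348, -0.000000))
Accumulated sum (0.286348, -0.000000); after 4π/(2l+1) scaling, (0.327124, -0.000000) ⇒ P_5 = 0.327124

0.327124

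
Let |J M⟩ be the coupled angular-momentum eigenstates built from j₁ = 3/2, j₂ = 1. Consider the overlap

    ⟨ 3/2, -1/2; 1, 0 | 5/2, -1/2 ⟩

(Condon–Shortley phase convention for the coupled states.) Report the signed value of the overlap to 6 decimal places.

j₁+j₂−J=0  J+j₁−j₂=3  J−j₁+j₂=2  j₁+j₂+J+1=6
(j₁±m₁, j₂±m₂, J±M) = (1,2,1,1,2,3)
P² = 12/5
sum k=0..0:
  [0] +1/2 = 1/2
S = 1/2
C² = P²·S² = 3/5 ; C = +0.774597

+0.774597  (= +√(3/5))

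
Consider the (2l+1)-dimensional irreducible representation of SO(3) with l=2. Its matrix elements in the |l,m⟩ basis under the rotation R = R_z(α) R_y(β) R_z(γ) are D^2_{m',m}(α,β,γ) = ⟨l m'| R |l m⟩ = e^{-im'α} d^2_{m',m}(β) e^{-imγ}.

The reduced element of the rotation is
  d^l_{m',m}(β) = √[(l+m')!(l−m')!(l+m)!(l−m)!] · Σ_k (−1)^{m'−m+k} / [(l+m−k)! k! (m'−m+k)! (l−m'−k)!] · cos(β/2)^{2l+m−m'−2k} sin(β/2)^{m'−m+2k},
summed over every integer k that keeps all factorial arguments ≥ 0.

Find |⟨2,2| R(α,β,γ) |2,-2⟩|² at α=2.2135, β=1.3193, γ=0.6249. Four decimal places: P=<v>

P=0.0199

First d^2_{2,-2}(β=1.3193), then the phase factors e^{-i(2)α} and e^{-i(-2)γ}:
Half-angle: c=0.790207, s=0.612840. N=√(24·1·1·24)=24.000000
The bounds max(0,m−m')=0 and min(l+m,l−m')=0 give 1 term
  k=0: (−1)^4·24.0000/(24)·0.7902^0·0.6128^4 = +0.141055
d^2_{2,-2}(1.3193) = +0.141055
|D^2_{2,-2}|² = |d^2_{2,-2}(β)|² = (+0.141055)² = 0.019897 (the z-rotation phases have unit modulus)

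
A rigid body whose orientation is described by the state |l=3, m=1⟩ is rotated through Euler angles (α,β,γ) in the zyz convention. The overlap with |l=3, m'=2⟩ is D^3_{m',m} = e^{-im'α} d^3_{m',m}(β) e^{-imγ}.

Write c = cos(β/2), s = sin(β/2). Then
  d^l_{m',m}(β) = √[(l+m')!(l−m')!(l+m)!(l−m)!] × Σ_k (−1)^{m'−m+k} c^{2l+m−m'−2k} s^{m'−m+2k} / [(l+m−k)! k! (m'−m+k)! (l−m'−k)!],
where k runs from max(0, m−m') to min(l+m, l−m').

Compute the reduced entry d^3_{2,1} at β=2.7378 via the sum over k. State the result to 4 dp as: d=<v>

d=0.0469

d^3_{2,1}(β=2.7378) via the finite sum:
c=cos(2.737800/2)=0.200527, s=sin(2.737800/2)=0.979688; N=√[120·1·24·2]=75.894664
k: max(0,(1)−(2))=0 … min(3+(1),3−(2))=1
  k=0: (−1)^1·75.8947/(24)·0.2005^5·0.9797^1 = -0.001005
  k=1: (−1)^2·75.8947/(12)·0.2005^3·0.9797^3 = +0.047953
d^3_{2,1}(2.7378) = -0.001005 +0.047953 = +0.046948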